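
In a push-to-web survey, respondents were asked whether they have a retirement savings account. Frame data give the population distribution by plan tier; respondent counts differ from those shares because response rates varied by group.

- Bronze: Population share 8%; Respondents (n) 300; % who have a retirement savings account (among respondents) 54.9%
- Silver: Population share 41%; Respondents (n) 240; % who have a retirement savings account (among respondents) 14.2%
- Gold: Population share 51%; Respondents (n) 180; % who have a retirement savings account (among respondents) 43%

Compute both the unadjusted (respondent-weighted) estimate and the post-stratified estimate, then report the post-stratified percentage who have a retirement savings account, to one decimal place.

Without adjustment, the pooled respondent share is:
  (300/720)×54.9 + (240/720)×14.2 + (180/720)×43 = 38.3583%
Post-stratifying to population shares instead:
  0.08×54.9 + 0.41×14.2 + 0.51×43 = 32.144%

32.1%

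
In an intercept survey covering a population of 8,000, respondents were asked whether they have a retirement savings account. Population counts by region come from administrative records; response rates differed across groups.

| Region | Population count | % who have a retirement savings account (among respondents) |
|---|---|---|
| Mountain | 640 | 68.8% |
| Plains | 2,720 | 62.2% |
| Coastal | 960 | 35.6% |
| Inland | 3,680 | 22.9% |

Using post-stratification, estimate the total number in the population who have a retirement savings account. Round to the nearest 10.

Estimated count per cell = population count × respondent percentage:
  Mountain: 640 × 68.8% = 440.32
  Plains: 2,720 × 62.2% = 1691.84
  Coastal: 960 × 35.6% = 341.76
  Inland: 3,680 × 22.9% = 842.72
Estimated total = 3316.64 → 3,320.

3,320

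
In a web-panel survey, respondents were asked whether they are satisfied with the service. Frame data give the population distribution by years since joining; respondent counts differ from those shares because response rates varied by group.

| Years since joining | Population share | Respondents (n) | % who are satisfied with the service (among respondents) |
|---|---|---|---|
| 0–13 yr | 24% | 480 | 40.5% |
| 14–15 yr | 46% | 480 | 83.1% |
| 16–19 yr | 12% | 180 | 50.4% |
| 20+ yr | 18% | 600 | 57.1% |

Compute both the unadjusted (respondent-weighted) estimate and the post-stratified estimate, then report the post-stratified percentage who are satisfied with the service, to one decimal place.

64.3%

Naive respondent-only estimate (weights = respondent counts):
  (480/1740)×40.5 + (480/1740)×83.1 + (180/1740)×50.4 + (600/1740)×57.1 = 59%
Post-stratifying to population shares instead:
  0.24×40.5 + 0.46×83.1 + 0.12×50.4 + 0.18×57.1 = 64.272%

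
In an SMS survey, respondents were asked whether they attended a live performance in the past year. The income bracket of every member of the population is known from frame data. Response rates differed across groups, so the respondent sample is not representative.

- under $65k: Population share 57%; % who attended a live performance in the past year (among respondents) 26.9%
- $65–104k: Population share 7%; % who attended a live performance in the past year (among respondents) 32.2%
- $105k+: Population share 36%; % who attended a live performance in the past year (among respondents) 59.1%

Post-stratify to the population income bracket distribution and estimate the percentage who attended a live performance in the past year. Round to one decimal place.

Each cell contributes population-share × respondent value:
  under $65k: 0.57 × 26.9 = 15.333
  $65–104k: 0.07 × 32.2 = 2.254
  $105k+: 0.36 × 59.1 = 21.276
Post-stratified estimate = 38.863 → 38.9%.

38.9%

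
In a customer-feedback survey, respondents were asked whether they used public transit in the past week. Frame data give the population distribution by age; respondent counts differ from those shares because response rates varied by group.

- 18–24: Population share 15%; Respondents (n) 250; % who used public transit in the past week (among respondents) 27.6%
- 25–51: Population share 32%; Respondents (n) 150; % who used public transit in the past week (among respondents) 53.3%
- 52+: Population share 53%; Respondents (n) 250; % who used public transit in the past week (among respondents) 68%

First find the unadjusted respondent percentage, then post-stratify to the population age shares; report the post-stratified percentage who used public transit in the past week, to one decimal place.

Naive respondent-only estimate (weights = respondent counts):
  (250/650)×27.6 + (150/650)×53.3 + (250/650)×68 = 49.0692%
Post-stratifying to population shares instead:
  0.15×27.6 + 0.32×53.3 + 0.53×68 = 57.236%

57.2%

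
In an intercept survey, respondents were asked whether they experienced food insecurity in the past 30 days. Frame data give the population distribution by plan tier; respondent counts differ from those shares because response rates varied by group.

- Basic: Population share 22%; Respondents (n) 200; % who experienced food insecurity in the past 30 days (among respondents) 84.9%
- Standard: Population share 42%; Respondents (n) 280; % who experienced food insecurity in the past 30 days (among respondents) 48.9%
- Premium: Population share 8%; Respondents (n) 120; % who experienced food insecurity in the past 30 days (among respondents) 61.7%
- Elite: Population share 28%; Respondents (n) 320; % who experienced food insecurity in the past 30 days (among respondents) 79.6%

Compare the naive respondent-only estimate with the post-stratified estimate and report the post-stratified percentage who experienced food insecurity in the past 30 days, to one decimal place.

66.4%

Naive respondent-only estimate (weights = respondent counts):
  (200/920)×84.9 + (280/920)×48.9 + (120/920)×61.7 + (320/920)×79.6 = 69.0739%
Reweighting by population plan tier shares:
  0.22×84.9 + 0.42×48.9 + 0.08×61.7 + 0.28×79.6 = 66.44%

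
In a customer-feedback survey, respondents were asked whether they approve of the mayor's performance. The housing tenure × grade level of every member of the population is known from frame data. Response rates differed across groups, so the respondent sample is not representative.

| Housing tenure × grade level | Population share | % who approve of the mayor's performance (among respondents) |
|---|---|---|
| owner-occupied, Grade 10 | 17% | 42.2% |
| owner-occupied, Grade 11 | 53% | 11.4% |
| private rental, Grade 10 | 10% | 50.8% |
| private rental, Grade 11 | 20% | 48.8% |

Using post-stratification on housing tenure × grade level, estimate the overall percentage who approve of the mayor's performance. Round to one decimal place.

Reweight to the known housing tenure × grade level distribution:
  owner-occupied, Grade 10: 0.17 × 42.2 = 7.174
  owner-occupied, Grade 11: 0.53 × 11.4 = 6.042
  private rental, Grade 10: 0.1 × 50.8 = 5.08
  private rental, Grade 11: 0.2 × 48.8 = 9.76
Post-stratified estimate = 28.056 → 28.1%.

28.1%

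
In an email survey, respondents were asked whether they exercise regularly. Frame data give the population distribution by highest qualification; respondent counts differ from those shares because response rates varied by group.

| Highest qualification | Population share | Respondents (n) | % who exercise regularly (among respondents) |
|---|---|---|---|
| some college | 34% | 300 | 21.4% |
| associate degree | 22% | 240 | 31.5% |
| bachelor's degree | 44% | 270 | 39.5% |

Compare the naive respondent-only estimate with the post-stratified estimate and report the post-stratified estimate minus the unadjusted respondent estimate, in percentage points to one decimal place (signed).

+1.2 percentage points

Naive respondent-only estimate (weights = respondent counts):
  (300/810)×21.4 + (240/810)×31.5 + (270/810)×39.5 = 30.4259%
Post-stratifying to population shares instead:
  0.34×21.4 + 0.22×31.5 + 0.44×39.5 = 31.586%
Difference = 31.586 − 30.4259 = 1.1601 pp.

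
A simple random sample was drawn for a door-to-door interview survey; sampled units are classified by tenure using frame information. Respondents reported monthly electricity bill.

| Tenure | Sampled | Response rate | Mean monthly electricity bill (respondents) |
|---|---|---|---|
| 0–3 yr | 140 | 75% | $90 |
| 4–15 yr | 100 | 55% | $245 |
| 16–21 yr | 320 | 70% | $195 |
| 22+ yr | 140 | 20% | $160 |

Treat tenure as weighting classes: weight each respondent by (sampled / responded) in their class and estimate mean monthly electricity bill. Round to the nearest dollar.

$174

Weighting each respondent by the inverse class response rate inflates each class back to its sampled size, so the class weight is n_sampled:
  0–3 yr: 140 × 90 = 12,600
  4–15 yr: 100 × 245 = 24,500
  16–21 yr: 320 × 195 = 62,400
  22+ yr: 140 × 160 = 22,400
Adjusted estimate = 121,900 / 700 = 174.143 → $174.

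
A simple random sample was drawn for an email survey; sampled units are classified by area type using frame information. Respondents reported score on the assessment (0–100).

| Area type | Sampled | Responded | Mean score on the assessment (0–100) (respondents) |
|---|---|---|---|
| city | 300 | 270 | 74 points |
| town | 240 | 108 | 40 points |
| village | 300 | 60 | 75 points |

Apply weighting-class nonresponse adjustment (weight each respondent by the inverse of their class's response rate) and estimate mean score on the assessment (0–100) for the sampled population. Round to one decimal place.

64.6

Class response rates: city 270/300 = 90%, town 108/240 = 45%, village 60/300 = 20%.
Inverse-response-rate weighting restores each class to its sampled count, so class totals weight by n_sampled:
  city: 300 × 74 = 22,200
  town: 240 × 40 = 9600
  village: 300 × 75 = 22,500
Adjusted estimate = 54,300 / 840 = 64.6429 → 64.6.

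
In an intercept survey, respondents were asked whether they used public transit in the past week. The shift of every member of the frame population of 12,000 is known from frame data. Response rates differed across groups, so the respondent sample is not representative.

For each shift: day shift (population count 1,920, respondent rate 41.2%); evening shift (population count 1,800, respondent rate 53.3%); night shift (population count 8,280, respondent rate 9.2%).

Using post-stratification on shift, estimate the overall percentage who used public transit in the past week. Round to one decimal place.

20.9%

Post-stratification weights by population share, not respondent share:
  day shift: (1,920/12,000) × 41.2 = 6.592
  evening shift: (1,800/12,000) × 53.3 = 7.995
  night shift: (8,280/12,000) × 9.2 = 6.348
Post-stratified estimate = 20.935 → 20.9%.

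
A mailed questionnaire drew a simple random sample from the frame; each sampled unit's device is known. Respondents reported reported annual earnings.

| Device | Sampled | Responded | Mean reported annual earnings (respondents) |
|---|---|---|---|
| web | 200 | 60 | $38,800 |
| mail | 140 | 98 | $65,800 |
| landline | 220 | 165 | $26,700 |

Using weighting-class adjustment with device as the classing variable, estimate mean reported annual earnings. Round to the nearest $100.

$40,800

Response rates by class: web 60/200 = 30%, mail 98/140 = 70%, landline 165/220 = 75%.
With weight = n_sampled/n_responded per class, the weighted class total is n_sampled:
  web: 200 × 38,800 = 7,760,000
  mail: 140 × 65,800 = 9,212,000
  landline: 220 × 26,700 = 5,874,000
Adjusted estimate = 22,846,000 / 560 = 40796.4 → $40,800.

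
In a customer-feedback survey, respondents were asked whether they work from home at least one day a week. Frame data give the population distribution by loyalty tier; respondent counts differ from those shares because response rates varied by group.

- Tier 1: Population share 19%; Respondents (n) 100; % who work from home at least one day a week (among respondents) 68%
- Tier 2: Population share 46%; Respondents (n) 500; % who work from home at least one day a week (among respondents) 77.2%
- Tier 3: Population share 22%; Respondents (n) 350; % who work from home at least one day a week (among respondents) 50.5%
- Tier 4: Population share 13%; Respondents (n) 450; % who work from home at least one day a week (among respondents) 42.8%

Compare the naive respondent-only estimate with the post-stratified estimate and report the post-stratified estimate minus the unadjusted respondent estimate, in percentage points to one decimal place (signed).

+6.3 percentage points

Without adjustment, the pooled respondent share is:
  (100/1400)×68 + (500/1400)×77.2 + (350/1400)×50.5 + (450/1400)×42.8 = 58.8107%
Post-stratified estimate weights by population shares:
  0.19×68 + 0.46×77.2 + 0.22×50.5 + 0.13×42.8 = 65.106%
Difference = 65.106 − 58.8107 = 6.2953 pp.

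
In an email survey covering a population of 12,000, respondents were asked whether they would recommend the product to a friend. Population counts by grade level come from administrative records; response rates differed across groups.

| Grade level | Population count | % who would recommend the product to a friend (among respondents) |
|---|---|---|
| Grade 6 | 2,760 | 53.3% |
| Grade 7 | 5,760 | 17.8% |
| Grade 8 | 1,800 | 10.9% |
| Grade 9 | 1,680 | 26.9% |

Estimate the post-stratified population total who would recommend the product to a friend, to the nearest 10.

Apply each group's respondent rate to its population count:
  Grade 6: 2,760 × 53.3% = 1471.08
  Grade 7: 5,760 × 17.8% = 1025.28
  Grade 8: 1,800 × 10.9% = 196.2
  Grade 9: 1,680 × 26.9% = 451.92
Estimated total = 3144.48 → 3,140.

3,140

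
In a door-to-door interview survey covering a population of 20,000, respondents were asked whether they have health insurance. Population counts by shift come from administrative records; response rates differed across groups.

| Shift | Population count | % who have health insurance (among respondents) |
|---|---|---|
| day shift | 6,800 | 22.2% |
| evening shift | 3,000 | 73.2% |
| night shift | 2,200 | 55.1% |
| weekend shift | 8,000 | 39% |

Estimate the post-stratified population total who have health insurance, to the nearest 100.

Each cell contributes its population count × the respondent rate:
  day shift: 6,800 × 22.2% = 1509.6
  evening shift: 3,000 × 73.2% = 2196
  night shift: 2,200 × 55.1% = 1212.2
  weekend shift: 8,000 × 39% = 3120
Estimated total = 8037.8 → 8,000.

8,000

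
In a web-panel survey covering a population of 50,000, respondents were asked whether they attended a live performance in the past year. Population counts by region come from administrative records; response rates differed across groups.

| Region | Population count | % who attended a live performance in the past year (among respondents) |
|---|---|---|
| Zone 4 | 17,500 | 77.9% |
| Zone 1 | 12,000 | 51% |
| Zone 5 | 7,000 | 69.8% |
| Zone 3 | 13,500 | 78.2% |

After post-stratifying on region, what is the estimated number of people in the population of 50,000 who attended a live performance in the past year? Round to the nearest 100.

Each cell contributes its population count × the respondent rate:
  Zone 4: 17,500 × 77.9% = 13632.5
  Zone 1: 12,000 × 51% = 6120
  Zone 5: 7,000 × 69.8% = 4886
  Zone 3: 13,500 × 78.2% = 10,557
Estimated total = 35195.5 → 35,200.

35,200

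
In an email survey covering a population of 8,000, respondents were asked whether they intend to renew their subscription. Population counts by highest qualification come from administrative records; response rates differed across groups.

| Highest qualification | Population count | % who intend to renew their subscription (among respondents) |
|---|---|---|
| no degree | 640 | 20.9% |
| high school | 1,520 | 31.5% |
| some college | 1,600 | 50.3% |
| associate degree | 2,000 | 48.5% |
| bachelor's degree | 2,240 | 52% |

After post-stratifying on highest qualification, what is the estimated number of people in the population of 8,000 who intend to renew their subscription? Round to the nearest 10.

Each cell contributes its population count × the respondent rate:
  no degree: 640 × 20.9% = 133.76
  high school: 1,520 × 31.5% = 478.8
  some college: 1,600 × 50.3% = 804.8
  associate degree: 2,000 × 48.5% = 970
  bachelor's degree: 2,240 × 52% = 1164.8
Estimated total = 3552.16 → 3,550.

3,550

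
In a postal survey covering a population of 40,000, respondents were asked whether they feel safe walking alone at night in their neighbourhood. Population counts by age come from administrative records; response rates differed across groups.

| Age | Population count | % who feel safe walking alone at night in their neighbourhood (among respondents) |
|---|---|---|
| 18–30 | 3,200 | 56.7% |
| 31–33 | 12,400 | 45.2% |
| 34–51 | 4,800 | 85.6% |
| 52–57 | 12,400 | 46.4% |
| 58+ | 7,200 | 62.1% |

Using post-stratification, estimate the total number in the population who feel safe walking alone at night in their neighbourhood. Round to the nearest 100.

Each cell contributes its population count × the respondent rate:
  18–30: 3,200 × 56.7% = 1814.4
  31–33: 12,400 × 45.2% = 5604.8
  34–51: 4,800 × 85.6% = 4108.8
  52–57: 12,400 × 46.4% = 5753.6
  58+: 7,200 × 62.1% = 4471.2
Estimated total = 21752.8 → 21,800.

21,800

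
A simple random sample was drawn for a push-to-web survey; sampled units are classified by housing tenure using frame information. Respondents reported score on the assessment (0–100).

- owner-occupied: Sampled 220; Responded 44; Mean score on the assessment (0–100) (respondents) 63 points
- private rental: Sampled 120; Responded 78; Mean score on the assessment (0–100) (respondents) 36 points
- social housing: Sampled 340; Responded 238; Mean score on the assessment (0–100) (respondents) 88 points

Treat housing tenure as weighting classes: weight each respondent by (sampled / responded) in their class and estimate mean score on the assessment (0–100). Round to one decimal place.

Class response rates: owner-occupied 44/220 = 20%, private rental 78/120 = 65%, social housing 238/340 = 70%.
Inverse-response-rate weighting restores each class to its sampled count, so class totals weight by n_sampled:
  owner-occupied: 220 × 63 = 13,860
  private rental: 120 × 36 = 4320
  social housing: 340 × 88 = 29,920
Adjusted estimate = 48,100 / 680 = 70.7353 → 70.7.

70.7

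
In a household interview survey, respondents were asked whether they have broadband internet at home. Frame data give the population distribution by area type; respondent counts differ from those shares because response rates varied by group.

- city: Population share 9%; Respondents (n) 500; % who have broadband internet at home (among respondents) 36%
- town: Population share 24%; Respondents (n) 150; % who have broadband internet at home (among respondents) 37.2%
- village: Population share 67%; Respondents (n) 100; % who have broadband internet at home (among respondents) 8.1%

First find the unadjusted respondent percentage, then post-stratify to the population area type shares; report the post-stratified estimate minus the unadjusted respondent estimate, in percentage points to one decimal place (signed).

-14.9 percentage points

Unadjusted (pooled respondent) estimate weights by respondent counts:
  (500/750)×36 + (150/750)×37.2 + (100/750)×8.1 = 32.52%
Reweighting by population area type shares:
  0.09×36 + 0.24×37.2 + 0.67×8.1 = 17.595%
Difference = 17.595 − 32.52 = -14.925 pp.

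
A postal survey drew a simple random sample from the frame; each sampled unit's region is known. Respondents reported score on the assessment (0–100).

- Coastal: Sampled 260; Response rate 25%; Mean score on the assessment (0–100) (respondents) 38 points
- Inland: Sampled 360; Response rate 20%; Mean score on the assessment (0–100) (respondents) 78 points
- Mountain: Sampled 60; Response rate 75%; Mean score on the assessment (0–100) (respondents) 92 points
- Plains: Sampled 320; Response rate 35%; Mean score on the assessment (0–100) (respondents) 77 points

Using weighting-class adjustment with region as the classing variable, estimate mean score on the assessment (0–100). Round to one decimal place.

Weighting each respondent by the inverse class response rate inflates each class back to its sampled size, so the class weight is n_sampled:
  Coastal: 260 × 38 = 9880
  Inland: 360 × 78 = 28,080
  Mountain: 60 × 92 = 5520
  Plains: 320 × 77 = 24,640
Adjusted estimate = 68,120 / 1,000 = 68.12 → 68.1.

68.1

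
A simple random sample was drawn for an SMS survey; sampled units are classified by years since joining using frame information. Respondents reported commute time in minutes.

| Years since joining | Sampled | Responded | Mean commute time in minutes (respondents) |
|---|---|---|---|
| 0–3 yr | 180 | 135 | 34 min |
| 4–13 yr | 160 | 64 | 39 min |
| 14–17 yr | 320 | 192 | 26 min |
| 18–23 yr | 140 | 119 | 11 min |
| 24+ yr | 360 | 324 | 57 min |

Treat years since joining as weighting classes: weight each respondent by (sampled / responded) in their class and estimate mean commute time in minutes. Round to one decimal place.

Response rates by class: 0–3 yr 135/180 = 75%, 4–13 yr 64/160 = 40%, 14–17 yr 192/320 = 60%, 18–23 yr 119/140 = 85%, 24+ yr 324/360 = 90%.
Each respondent's weight = sampled/responded in their class; summing within a class gives n_sampled, so:
  0–3 yr: 180 × 34 = 6120
  4–13 yr: 160 × 39 = 6240
  14–17 yr: 320 × 26 = 8320
  18–23 yr: 140 × 11 = 1540
  24+ yr: 360 × 57 = 20,520
Adjusted estimate = 42,740 / 1,160 = 36.8448 → 36.8.

36.8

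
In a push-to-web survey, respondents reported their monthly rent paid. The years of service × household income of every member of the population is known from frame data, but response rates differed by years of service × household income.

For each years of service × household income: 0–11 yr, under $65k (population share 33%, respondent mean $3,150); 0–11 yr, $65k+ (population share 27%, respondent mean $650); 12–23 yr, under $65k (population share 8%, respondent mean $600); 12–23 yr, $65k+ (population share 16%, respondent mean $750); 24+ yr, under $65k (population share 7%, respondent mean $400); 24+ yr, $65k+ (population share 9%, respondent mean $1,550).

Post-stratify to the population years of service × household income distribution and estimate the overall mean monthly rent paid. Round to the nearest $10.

$1,550

Weight each group's respondent value by its population share:
  0–11 yr, under $65k: 0.33 × 3150 = 1039.5
  0–11 yr, $65k+: 0.27 × 650 = 175.5
  12–23 yr, under $65k: 0.08 × 600 = 48
  12–23 yr, $65k+: 0.16 × 750 = 120
  24+ yr, under $65k: 0.07 × 400 = 28
  24+ yr, $65k+: 0.09 × 1550 = 139.5
Post-stratified estimate = 1550.5 → $1,550.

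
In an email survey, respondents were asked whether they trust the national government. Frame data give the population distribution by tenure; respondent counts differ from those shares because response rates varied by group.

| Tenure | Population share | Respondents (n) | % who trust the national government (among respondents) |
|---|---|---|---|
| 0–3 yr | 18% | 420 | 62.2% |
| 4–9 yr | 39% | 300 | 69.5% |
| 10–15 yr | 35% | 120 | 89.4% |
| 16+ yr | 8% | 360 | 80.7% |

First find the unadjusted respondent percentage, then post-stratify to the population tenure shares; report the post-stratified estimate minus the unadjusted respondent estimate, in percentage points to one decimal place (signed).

Naive respondent-only estimate (weights = respondent counts):
  (420/1200)×62.2 + (300/1200)×69.5 + (120/1200)×89.4 + (360/1200)×80.7 = 72.295%
Post-stratified estimate weights by population shares:
  0.18×62.2 + 0.39×69.5 + 0.35×89.4 + 0.08×80.7 = 76.047%
Difference = 76.047 − 72.295 = 3.752 pp.

+3.8 percentage points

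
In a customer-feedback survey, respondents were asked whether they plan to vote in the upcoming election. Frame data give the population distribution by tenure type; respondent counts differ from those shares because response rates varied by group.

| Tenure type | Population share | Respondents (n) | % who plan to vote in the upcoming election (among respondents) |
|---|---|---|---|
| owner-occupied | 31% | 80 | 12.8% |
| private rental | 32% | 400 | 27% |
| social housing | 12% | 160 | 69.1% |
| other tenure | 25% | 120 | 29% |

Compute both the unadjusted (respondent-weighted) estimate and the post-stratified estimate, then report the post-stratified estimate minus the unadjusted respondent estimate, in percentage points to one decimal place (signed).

-6.5 percentage points

Naive respondent-only estimate (weights = respondent counts):
  (80/760)×12.8 + (400/760)×27 + (160/760)×69.1 + (120/760)×29 = 34.6842%
Post-stratified estimate weights by population shares:
  0.31×12.8 + 0.32×27 + 0.12×69.1 + 0.25×29 = 28.15%
Difference = 28.15 − 34.6842 = -6.5342 pp.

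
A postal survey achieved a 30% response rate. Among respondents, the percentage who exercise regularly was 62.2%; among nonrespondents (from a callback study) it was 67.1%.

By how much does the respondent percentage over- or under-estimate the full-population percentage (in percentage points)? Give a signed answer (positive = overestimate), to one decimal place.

Nonresponse fraction = 1 − 0.3 = 0.7.
Bias = (nonresponse fraction) × (respondent percentage − nonrespondent percentage)
     = 0.7 × (62.2 − 67.1) = 0.7 × -4.9 = -3.43.

-3.4 percentage points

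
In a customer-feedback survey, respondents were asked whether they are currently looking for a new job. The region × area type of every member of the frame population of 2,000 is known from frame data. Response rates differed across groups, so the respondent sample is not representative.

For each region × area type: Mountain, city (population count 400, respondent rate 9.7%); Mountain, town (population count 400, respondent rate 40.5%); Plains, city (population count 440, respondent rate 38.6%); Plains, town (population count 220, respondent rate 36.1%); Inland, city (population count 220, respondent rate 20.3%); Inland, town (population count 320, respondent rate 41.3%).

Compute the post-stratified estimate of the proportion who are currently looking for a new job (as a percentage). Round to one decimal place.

Each cell contributes population-share × respondent value:
  Mountain, city: (400/2,000) × 9.7 = 1.94
  Mountain, town: (400/2,000) × 40.5 = 8.1
  Plains, city: (440/2,000) × 38.6 = 8.492
  Plains, town: (220/2,000) × 36.1 = 3.971
  Inland, city: (220/2,000) × 20.3 = 2.233
  Inland, town: (320/2,000) × 41.3 = 6.608
Post-stratified estimate = 31.344 → 31.3%.

31.3%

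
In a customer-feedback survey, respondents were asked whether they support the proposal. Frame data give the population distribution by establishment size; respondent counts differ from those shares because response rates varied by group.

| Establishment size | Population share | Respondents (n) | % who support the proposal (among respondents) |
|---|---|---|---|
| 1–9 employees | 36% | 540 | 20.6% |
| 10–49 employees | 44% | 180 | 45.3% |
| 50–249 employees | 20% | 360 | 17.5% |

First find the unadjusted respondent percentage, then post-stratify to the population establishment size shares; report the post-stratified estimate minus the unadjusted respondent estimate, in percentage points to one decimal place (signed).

+7.2 percentage points

Unadjusted (pooled respondent) estimate weights by respondent counts:
  (540/1080)×20.6 + (180/1080)×45.3 + (360/1080)×17.5 = 23.6833%
Post-stratified estimate weights by population shares:
  0.36×20.6 + 0.44×45.3 + 0.2×17.5 = 30.848%
Difference = 30.848 − 23.6833 = 7.1647 pp.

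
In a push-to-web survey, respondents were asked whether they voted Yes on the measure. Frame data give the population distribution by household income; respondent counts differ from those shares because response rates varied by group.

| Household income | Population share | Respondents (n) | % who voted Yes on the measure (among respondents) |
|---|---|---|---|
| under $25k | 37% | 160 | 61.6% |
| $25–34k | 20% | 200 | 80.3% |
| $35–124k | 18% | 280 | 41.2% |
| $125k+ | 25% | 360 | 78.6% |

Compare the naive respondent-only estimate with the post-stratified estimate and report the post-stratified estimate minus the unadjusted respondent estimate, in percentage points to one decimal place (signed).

+0.2 percentage points

Naive respondent-only estimate (weights = respondent counts):
  (160/1000)×61.6 + (200/1000)×80.3 + (280/1000)×41.2 + (360/1000)×78.6 = 65.748%
Post-stratified estimate weights by population shares:
  0.37×61.6 + 0.2×80.3 + 0.18×41.2 + 0.25×78.6 = 65.918%
Difference = 65.918 − 65.748 = 0.17 pp.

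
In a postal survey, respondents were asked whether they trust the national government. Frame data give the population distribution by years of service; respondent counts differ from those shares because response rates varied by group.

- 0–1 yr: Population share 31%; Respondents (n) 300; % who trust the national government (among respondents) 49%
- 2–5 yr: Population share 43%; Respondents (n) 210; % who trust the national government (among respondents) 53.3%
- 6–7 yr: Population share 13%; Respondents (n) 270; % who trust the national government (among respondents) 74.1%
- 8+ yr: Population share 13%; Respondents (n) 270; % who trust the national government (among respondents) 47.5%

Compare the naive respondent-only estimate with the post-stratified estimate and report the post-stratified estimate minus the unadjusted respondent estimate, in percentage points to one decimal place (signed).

-2.0 percentage points

Naive respondent-only estimate (weights = respondent counts):
  (300/1050)×49 + (210/1050)×53.3 + (270/1050)×74.1 + (270/1050)×47.5 = 55.9286%
Post-stratifying to population shares instead:
  0.31×49 + 0.43×53.3 + 0.13×74.1 + 0.13×47.5 = 53.917%
Difference = 53.917 − 55.9286 = -2.0116 pp.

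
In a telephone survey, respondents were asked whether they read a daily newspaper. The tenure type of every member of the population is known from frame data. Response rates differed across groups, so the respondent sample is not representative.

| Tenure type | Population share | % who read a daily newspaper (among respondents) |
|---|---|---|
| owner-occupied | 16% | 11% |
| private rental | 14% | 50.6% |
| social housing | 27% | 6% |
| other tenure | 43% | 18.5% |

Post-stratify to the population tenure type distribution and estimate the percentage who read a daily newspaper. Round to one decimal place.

18.4%

Reweight to the known tenure type distribution:
  owner-occupied: 0.16 × 11 = 1.76
  private rental: 0.14 × 50.6 = 7.084
  social housing: 0.27 × 6 = 1.62
  other tenure: 0.43 × 18.5 = 7.955
Post-stratified estimate = 18.419 → 18.4%.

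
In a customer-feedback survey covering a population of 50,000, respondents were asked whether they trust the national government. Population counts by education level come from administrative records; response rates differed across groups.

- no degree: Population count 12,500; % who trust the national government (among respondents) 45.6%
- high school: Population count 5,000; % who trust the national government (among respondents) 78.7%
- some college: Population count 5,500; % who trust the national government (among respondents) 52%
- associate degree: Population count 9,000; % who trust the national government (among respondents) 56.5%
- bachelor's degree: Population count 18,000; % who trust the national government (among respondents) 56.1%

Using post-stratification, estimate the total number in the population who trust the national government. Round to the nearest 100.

Estimated count per cell = population count × respondent percentage:
  no degree: 12,500 × 45.6% = 5700
  high school: 5,000 × 78.7% = 3935
  some college: 5,500 × 52% = 2860
  associate degree: 9,000 × 56.5% = 5085
  bachelor's degree: 18,000 × 56.1% = 10,098
Estimated total = 27,678 → 27,700.

27,700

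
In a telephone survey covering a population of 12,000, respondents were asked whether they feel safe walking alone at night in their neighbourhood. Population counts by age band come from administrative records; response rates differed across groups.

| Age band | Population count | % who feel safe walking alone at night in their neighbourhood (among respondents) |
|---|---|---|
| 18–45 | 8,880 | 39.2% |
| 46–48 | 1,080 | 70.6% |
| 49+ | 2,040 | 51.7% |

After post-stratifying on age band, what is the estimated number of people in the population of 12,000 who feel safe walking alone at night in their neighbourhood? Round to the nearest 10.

5,300

Estimated count per cell = population count × respondent percentage:
  18–45: 8,880 × 39.2% = 3480.96
  46–48: 1,080 × 70.6% = 762.48
  49+: 2,040 × 51.7% = 1054.68
Estimated total = 5298.12 → 5,300.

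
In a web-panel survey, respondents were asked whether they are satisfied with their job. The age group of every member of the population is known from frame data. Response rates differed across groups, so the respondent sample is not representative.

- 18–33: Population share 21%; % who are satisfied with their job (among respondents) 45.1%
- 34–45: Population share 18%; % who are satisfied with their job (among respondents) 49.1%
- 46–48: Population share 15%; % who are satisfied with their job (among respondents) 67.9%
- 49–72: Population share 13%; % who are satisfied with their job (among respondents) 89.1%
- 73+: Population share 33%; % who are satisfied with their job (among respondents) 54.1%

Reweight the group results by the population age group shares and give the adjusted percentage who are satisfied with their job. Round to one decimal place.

Post-stratification weights by population share, not respondent share:
  18–33: 0.21 × 45.1 = 9.471
  34–45: 0.18 × 49.1 = 8.838
  46–48: 0.15 × 67.9 = 10.185
  49–72: 0.13 × 89.1 = 11.583
  73+: 0.33 × 54.1 = 17.853
Post-stratified estimate = 57.93 → 57.9%.

57.9%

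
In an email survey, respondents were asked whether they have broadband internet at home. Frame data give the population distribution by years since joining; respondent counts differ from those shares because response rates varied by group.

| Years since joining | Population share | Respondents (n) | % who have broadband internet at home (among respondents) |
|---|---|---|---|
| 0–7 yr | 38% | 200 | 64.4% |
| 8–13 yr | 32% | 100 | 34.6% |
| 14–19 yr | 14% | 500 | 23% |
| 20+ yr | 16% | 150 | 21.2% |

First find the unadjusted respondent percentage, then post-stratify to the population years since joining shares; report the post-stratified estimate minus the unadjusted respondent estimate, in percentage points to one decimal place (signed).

Naive respondent-only estimate (weights = respondent counts):
  (200/950)×64.4 + (100/950)×34.6 + (500/950)×23 + (150/950)×21.2 = 32.6526%
Reweighting by population years since joining shares:
  0.38×64.4 + 0.32×34.6 + 0.14×23 + 0.16×21.2 = 42.156%
Difference = 42.156 − 32.6526 = 9.5034 pp.

+9.5 percentage points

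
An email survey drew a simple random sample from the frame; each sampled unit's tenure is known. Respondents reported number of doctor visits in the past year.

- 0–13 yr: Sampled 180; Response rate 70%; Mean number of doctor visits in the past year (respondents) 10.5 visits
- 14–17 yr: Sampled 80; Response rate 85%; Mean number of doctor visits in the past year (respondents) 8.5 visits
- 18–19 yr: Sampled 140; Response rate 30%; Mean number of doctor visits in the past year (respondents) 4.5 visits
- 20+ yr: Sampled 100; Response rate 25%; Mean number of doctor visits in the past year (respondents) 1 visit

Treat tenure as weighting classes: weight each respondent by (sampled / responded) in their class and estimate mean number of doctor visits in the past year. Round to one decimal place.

Inverse-response-rate weighting restores each class to its sampled count, so class totals weight by n_sampled:
  0–13 yr: 180 × 10.5 = 1890
  14–17 yr: 80 × 8.5 = 680
  18–19 yr: 140 × 4.5 = 630
  20+ yr: 100 × 1 = 100
Adjusted estimate = 3300 / 500 = 6.6 → 6.6.

6.6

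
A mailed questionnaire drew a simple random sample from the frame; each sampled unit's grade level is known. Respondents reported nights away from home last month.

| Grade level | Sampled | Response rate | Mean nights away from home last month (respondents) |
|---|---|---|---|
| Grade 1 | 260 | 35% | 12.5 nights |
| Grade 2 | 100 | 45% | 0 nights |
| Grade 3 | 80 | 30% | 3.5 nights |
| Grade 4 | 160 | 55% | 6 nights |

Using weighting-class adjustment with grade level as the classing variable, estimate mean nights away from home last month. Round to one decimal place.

7.5

Each respondent's weight = sampled/responded in their class; summing within a class gives n_sampled, so:
  Grade 1: 260 × 12.5 = 3250
  Grade 2: 100 × 0 = 0
  Grade 3: 80 × 3.5 = 280
  Grade 4: 160 × 6 = 960
Adjusted estimate = 4490 / 600 = 7.48333 → 7.5.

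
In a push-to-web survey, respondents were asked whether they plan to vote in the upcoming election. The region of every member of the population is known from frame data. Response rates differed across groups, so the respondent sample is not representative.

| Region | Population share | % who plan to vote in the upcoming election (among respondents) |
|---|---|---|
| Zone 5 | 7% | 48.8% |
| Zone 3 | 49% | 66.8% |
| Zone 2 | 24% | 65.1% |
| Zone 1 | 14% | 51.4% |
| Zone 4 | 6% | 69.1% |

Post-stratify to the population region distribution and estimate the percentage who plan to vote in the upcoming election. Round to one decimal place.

Weight each group's respondent value by its population share:
  Zone 5: 0.07 × 48.8 = 3.416
  Zone 3: 0.49 × 66.8 = 32.732
  Zone 2: 0.24 × 65.1 = 15.624
  Zone 1: 0.14 × 51.4 = 7.196
  Zone 4: 0.06 × 69.1 = 4.146
Post-stratified estimate = 63.114 → 63.1%.

63.1%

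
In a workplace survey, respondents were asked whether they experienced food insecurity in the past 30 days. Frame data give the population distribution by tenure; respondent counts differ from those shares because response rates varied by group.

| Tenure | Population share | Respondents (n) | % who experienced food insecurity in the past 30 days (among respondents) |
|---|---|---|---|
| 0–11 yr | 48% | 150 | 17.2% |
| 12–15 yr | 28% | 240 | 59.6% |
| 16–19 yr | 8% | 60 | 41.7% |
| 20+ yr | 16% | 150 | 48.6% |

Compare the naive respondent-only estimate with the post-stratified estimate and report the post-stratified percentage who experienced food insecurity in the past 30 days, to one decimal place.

36.1%

Naive respondent-only estimate (weights = respondent counts):
  (150/600)×17.2 + (240/600)×59.6 + (60/600)×41.7 + (150/600)×48.6 = 44.46%
Post-stratifying to population shares instead:
  0.48×17.2 + 0.28×59.6 + 0.08×41.7 + 0.16×48.6 = 36.056%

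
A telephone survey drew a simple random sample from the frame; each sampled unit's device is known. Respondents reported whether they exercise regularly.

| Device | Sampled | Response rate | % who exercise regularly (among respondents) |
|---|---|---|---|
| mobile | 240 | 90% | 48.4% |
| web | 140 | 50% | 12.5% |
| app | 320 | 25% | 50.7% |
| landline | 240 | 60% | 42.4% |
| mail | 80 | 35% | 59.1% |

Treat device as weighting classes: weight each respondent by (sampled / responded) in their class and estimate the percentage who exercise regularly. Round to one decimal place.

Weighting each respondent by the inverse class response rate inflates each class back to its sampled size, so the class weight is n_sampled:
  mobile: 240 × 48.4 = 11,616
  web: 140 × 12.5 = 1750
  app: 320 × 50.7 = 16,224
  landline: 240 × 42.4 = 10,176
  mail: 80 × 59.1 = 4728
Adjusted estimate = 44,494 / 1,020 = 43.6216 → 43.6%.

43.6%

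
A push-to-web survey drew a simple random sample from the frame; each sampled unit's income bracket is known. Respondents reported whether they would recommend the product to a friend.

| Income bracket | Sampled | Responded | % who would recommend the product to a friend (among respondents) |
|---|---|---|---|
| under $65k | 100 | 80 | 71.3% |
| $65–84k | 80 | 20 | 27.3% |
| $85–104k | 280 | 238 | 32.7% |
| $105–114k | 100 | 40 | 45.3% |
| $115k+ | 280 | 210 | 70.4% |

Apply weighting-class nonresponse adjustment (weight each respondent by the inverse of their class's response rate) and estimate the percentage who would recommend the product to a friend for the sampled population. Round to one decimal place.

Class response rates: under $65k 80/100 = 80%, $65–84k 20/80 = 25%, $85–104k 238/280 = 85%, $105–114k 40/100 = 40%, $115k+ 210/280 = 75%.
Weighting each respondent by the inverse class response rate inflates each class back to its sampled size, so the class weight is n_sampled:
  under $65k: 100 × 71.3 = 7130
  $65–84k: 80 × 27.3 = 2184
  $85–104k: 280 × 32.7 = 9156
  $105–114k: 100 × 45.3 = 4530
  $115k+: 280 × 70.4 = 19,712
Adjusted estimate = 42,712 / 840 = 50.8476 → 50.8%.

50.8%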